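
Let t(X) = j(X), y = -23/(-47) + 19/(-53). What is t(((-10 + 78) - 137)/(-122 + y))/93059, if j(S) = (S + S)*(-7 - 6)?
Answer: -57293/362185628 ≈ -0.00015819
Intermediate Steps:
y = 326/2491 (y = -23*(-1/47) + 19*(-1/53) = 23/47 - 19/53 = 326/2491 ≈ 0.13087)
j(S) = -26*S (j(S) = (2*S)*(-13) = -26*S)
t(X) = -26*X
t(((-10 + 78) - 137)/(-122 + y))/93059 = -26*((-10 + 78) - 137)/(-122 + 326/2491)/93059 = -26*(68 - 137)/(-303576/2491)*(1/93059) = -(-1794)*(-2491)/303576*(1/93059) = -26*57293/101192*(1/93059) = -57293/3892*1/93059 = -57293/362185628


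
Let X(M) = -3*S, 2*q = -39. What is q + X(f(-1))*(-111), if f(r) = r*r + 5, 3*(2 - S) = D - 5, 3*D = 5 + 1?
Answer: 1959/2 ≈ 979.50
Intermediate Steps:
q = -39/2 (q = (1/2)*(-39) = -39/2 ≈ -19.500)
D = 2 (D = (5 + 1)/3 = (1/3)*6 = 2)
S = 3 (S = 2 - (2 - 5)/3 = 2 - 1/3*(-3) = 2 + 1 = 3)
f(r) = 5 + r**2 (f(r) = r**2 + 5 = 5 + r**2)
X(M) = -9 (X(M) = -3*3 = -9)
q + X(f(-1))*(-111) = -39/2 - 9*(-111) = -39/2 + 999 = 1959/2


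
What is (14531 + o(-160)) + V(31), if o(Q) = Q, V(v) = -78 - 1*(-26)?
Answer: 14319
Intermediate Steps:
V(v) = -52 (V(v) = -78 + 26 = -52)
(14531 + o(-160)) + V(31) = (14531 - 160) - 52 = 14371 - 52 = 14319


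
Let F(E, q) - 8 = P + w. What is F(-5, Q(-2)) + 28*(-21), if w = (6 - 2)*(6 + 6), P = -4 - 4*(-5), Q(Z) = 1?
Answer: -516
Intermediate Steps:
P = 16 (P = -4 + 20 = 16)
w = 48 (w = 4*12 = 48)
F(E, q) = 72 (F(E, q) = 8 + (16 + 48) = 8 + 64 = 72)
F(-5, Q(-2)) + 28*(-21) = 72 + 28*(-21) = 72 - 588 = -516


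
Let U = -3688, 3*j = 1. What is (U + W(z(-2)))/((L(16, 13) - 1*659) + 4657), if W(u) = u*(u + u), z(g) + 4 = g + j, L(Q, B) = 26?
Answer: -16307/18108 ≈ -0.90054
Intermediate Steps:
j = 1/3 (j = (1/3)*1 = 1/3 ≈ 0.33333)
z(g) = -11/3 + g (z(g) = -4 + (g + 1/3) = -4 + (1/3 + g) = -11/3 + g)
W(u) = 2*u**2 (W(u) = u*(2*u) = 2*u**2)
(U + W(z(-2)))/((L(16, 13) - 1*659) + 4657) = (-3688 + 2*(-11/3 - 2)**2)/((26 - 1*659) + 4657) = (-3688 + 2*(-17/3)**2)/((26 - 659) + 4657) = (-3688 + 2*(289/9))/(-633 + 4657) = (-3688 + 578/9)/4024 = -32614/9*1/4024 = -16307/18108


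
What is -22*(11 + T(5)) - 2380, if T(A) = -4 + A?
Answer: -2644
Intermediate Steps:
-22*(11 + T(5)) - 2380 = -22*(11 + (-4 + 5)) - 2380 = -22*(11 + 1) - 2380 = -22*12 - 2380 = -264 - 2380 = -2644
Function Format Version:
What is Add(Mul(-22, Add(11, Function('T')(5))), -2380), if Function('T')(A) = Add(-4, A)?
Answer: -2644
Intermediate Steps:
Add(Mul(-22, Add(11, Function('T')(5))), -2380) = Add(Mul(-22, Add(11, Add(-4, 5))), -2380) = Add(Mul(-22, Add(11, 1)), -2380) = Add(Mul(-22, 12), -2380) = Add(-264, -2380) = -2644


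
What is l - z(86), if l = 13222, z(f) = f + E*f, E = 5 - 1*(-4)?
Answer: 12362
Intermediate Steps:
E = 9 (E = 5 + 4 = 9)
z(f) = 10*f (z(f) = f + 9*f = 10*f)
l - z(86) = 13222 - 10*86 = 13222 - 1*860 = 13222 - 860 = 12362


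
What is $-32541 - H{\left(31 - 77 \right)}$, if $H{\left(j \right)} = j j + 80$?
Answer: $-34737$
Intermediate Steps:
$H{\left(j \right)} = 80 + j^{2}$ ($H{\left(j \right)} = j^{2} + 80 = 80 + j^{2}$)
$-32541 - H{\left(31 - 77 \right)} = -32541 - \left(80 + \left(31 - 77\right)^{2}\right) = -32541 - \left(80 + \left(-46\right)^{2}\right) = -32541 - \left(80 + 2116\right) = -32541 - 2196 = -34737$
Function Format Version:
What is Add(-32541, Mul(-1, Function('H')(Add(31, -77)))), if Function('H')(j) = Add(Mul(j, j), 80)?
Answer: -34737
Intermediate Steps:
Function('H')(j) = Add(80, Pow(j, 2)) (Function('H')(j) = Add(Pow(j, 2), 80) = Add(80, Pow(j, 2)))
Add(-32541, Mul(-1, Function('H')(Add(31, -77)))) = Add(-32541, Mul(-1, Add(80, Pow(Add(31, -77), 2)))) = Add(-32541, Mul(-1, Add(80, Pow(-46, 2)))) = Add(-32541, Mul(-1, Add(80, 2116))) = Add(-32541, Mul(-1, 2196)) = Add(-32541, -2196) = -34737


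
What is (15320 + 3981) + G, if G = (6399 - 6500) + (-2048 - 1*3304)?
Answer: 13848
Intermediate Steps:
G = -5453 (G = -101 + (-2048 - 3304) = -101 - 5352 = -5453)
(15320 + 3981) + G = (15320 + 3981) - 5453 = 19301 - 5453 = 13848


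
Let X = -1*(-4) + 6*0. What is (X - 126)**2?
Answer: 14884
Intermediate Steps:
X = 4 (X = 4 + 0 = 4)
(X - 126)**2 = (4 - 126)**2 = (-122)**2 = 14884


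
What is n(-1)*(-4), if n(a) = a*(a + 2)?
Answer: 4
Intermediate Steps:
n(a) = a*(2 + a)
n(-1)*(-4) = -(2 - 1)*(-4) = -1*1*(-4) = -1*(-4) = 4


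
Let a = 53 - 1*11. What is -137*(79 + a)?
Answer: -16577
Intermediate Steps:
a = 42 (a = 53 - 11 = 42)
-137*(79 + a) = -137*(79 + 42) = -137*121 = -16577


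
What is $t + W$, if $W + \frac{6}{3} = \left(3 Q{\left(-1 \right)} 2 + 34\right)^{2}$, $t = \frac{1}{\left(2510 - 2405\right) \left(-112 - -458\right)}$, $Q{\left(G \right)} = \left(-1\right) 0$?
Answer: $\frac{41924821}{36330} \approx 1154.0$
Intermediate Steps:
$Q{\left(G \right)} = 0$
$t = \frac{1}{36330}$ ($t = \frac{1}{105 \left(-112 + \left(-572 + 1030\right)\right)} = \frac{1}{105 \left(-112 + 458\right)} = \frac{1}{105 \cdot 346} = \frac{1}{36330} \approx 2.7525 \cdot 10^{-5}$)
$W = 1154$ ($W = -2 + \left(3 \cdot 0 \cdot 2 + 34\right)^{2} = -2 + \left(0 \cdot 2 + 34\right)^{2} = -2 + \left(0 + 34\right)^{2} = -2 + 34^{2} = -2 + 1156 = 1154$)
$t + W = \frac{1}{36330} + 1154 = \frac{41924821}{36330}$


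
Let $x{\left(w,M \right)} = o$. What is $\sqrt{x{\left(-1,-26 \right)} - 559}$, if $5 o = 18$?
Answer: $\frac{i \sqrt{13885}}{5} \approx 23.567 i$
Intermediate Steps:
$o = \frac{18}{5}$ ($o = \frac{1}{5} \cdot 18 = \frac{18}{5} \approx 3.6$)
$x{\left(w,M \right)} = \frac{18}{5}$
$\sqrt{x{\left(-1,-26 \right)} - 559} = \sqrt{\frac{18}{5} - 559} = \sqrt{- \frac{2777}{5}} = \frac{i \sqrt{13885}}{5}$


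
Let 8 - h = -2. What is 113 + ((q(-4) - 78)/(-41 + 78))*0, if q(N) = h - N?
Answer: 113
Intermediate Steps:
h = 10 (h = 8 - 1*(-2) = 8 + 2 = 10)
q(N) = 10 - N
113 + ((q(-4) - 78)/(-41 + 78))*0 = 113 + (((10 - 1*(-4)) - 78)/(-41 + 78))*0 = 113 + (((10 + 4) - 78)/37)*0 = 113 + ((14 - 78)*(1/37))*0 = 113 - 64*1/37*0 = 113 - 64/37*0 = 113 + 0 = 113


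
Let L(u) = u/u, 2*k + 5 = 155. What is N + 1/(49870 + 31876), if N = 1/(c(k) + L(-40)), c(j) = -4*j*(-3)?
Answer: 82647/73653146 ≈ 0.0011221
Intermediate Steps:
k = 75 (k = -5/2 + (1/2)*155 = -5/2 + 155/2 = 75)
L(u) = 1
c(j) = 12*j
N = 1/901 (N = 1/(12*75 + 1) = 1/(900 + 1) = 1/901 ≈ 0.0011099)
N + 1/(49870 + 31876) = 1/901 + 1/(49870 + 31876) = 1/901 + 1/81746 = 82647/73653146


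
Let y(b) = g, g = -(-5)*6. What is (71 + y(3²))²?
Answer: 10201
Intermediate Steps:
g = 30 (g = -5*(-6) = 30)
y(b) = 30
(71 + y(3²))² = (71 + 30)² = 101² = 10201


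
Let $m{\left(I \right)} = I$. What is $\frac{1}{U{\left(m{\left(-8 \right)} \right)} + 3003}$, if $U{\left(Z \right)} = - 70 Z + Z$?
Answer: $\frac{1}{3555} \approx 0.00028129$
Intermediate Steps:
$U{\left(Z \right)} = - 69 Z$
$\frac{1}{U{\left(m{\left(-8 \right)} \right)} + 3003} = \frac{1}{\left(-69\right) \left(-8\right) + 3003} = \frac{1}{552 + 3003} = \frac{1}{3555}$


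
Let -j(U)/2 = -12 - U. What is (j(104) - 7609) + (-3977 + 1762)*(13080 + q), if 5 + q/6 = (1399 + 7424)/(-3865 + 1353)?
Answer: -36256258677/1256 ≈ -2.8866e+7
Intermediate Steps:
j(U) = 24 + 2*U (j(U) = -2*(-12 - U) = 24 + 2*U)
q = -64149/1256 (q = -30 + 6*((1399 + 7424)/(-3865 + 1353)) = -30 + 6*(8823/(-2512)) = -30 + 6*(8823*(-1/2512)) = -30 + 6*(-8823/2512) = -30 - 26469/1256 = -64149/1256 ≈ -51.074)
(j(104) - 7609) + (-3977 + 1762)*(13080 + q) = ((24 + 2*104) - 7609) + (-3977 + 1762)*(13080 - 64149/1256) = ((24 + 208) - 7609) - 2215*16364331/1256 = (232 - 7609) - 36246993165/1256 = -7377 - 36246993165/1256 = -36256258677/1256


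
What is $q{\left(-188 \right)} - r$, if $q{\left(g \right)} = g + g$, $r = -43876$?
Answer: $43500$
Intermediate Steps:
$q{\left(g \right)} = 2 g$
$q{\left(-188 \right)} - r = 2 \left(-188\right) - -43876 = -376 + 43876 = 43500$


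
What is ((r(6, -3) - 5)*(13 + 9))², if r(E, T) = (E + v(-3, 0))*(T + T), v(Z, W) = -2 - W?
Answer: 407044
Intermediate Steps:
r(E, T) = 2*T*(-2 + E) (r(E, T) = (E + (-2 - 1*0))*(T + T) = (E + (-2 + 0))*(2*T) = (E - 2)*(2*T) = (-2 + E)*(2*T) = 2*T*(-2 + E))
((r(6, -3) - 5)*(13 + 9))² = ((2*(-3)*(-2 + 6) - 5)*(13 + 9))² = ((2*(-3)*4 - 5)*22)² = ((-24 - 5)*22)² = (-29*22)² = (-638)² = 407044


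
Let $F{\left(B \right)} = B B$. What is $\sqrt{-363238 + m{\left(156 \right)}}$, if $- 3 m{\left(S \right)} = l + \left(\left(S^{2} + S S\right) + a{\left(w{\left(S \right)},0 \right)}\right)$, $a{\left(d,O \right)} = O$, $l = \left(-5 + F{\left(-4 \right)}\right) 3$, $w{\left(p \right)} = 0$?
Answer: $i \sqrt{379473} \approx 616.01 i$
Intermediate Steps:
$F{\left(B \right)} = B^{2}$
$l = 33$ ($l = \left(-5 + \left(-4\right)^{2}\right) 3 = \left(-5 + 16\right) 3 = 11 \cdot 3 = 33$)
$m{\left(S \right)} = -11 - \frac{2 S^{2}}{3}$ ($m{\left(S \right)} = - \frac{33 + \left(\left(S^{2} + S S\right) + 0\right)}{3} = - \frac{33 + \left(\left(S^{2} + S^{2}\right) + 0\right)}{3} = - \frac{33 + \left(2 S^{2} + 0\right)}{3} = - \frac{33 + 2 S^{2}}{3} = -11 - \frac{2 S^{2}}{3}$)
$\sqrt{-363238 + m{\left(156 \right)}} = \sqrt{-363238 - \left(11 + \frac{2 \cdot 156^{2}}{3}\right)} = \sqrt{-363238 - 16235} = \sqrt{-379473} = i \sqrt{379473}$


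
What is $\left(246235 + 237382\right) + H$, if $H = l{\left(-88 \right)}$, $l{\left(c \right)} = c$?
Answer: $483529$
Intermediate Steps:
$H = -88$
$\left(246235 + 237382\right) + H = \left(246235 + 237382\right) - 88 = 483617 - 88 = 483529$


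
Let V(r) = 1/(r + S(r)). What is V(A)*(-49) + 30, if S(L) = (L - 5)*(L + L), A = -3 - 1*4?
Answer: 683/23 ≈ 29.696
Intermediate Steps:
A = -7 (A = -3 - 4 = -7)
S(L) = 2*L*(-5 + L) (S(L) = (-5 + L)*(2*L) = 2*L*(-5 + L))
V(r) = 1/(r + 2*r*(-5 + r))
V(A)*(-49) + 30 = (1/((-7)*(-9 + 2*(-7))))*(-49) + 30 = -1/(7*(-9 - 14))*(-49) + 30 = -⅐/(-23)*(-49) + 30 = -⅐*(-1/23)*(-49) + 30 = (1/161)*(-49) + 30 = -7/23 + 30 = 683/23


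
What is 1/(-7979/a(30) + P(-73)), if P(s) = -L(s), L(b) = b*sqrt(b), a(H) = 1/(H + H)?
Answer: -478740/229192376617 - 73*I*sqrt(73)/229192376617 ≈ -2.0888e-6 - 2.7213e-9*I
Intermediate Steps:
a(H) = 1/(2*H)
L(b) = b**(3/2)
P(s) = -s**(3/2)
1/(-7979/a(30) + P(-73)) = 1/(-7979/((1/2)/30) - (-73)**(3/2)) = 1/(-7979/((1/2)*(1/30)) - (-73)*I*sqrt(73)) = 1/(-7979/1/60 + 73*I*sqrt(73)) = 1/(-7979*60 + 73*I*sqrt(73)) = 1/(-478740 + 73*I*sqrt(73))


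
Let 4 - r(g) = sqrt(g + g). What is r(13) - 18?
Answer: -14 - sqrt(26) ≈ -19.099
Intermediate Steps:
r(g) = 4 - sqrt(2)*sqrt(g) (r(g) = 4 - sqrt(g + g) = 4 - sqrt(2*g) = 4 - sqrt(2)*sqrt(g))
r(13) - 18 = (4 - sqrt(2)*sqrt(13)) - 18 = (4 - sqrt(26)) - 18 = -14 - sqrt(26)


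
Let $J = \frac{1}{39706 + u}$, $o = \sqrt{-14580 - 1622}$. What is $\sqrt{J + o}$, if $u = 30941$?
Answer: $\frac{\sqrt{70647 + 4990998609 i \sqrt{16202}}}{70647} \approx 7.9777 + 7.9777 i$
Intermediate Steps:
$o = i \sqrt{16202}$ ($o = \sqrt{-16202} = i \sqrt{16202} \approx 127.29 i$)
$J = \frac{1}{70647}$ ($J = \frac{1}{39706 + 30941} = \frac{1}{70647} \approx 1.4155 \cdot 10^{-5}$)
$\sqrt{J + o} = \sqrt{\frac{1}{70647} + i \sqrt{16202}}$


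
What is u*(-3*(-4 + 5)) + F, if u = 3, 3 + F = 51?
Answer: 39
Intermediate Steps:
F = 48 (F = -3 + 51 = 48)
u*(-3*(-4 + 5)) + F = 3*(-3*(-4 + 5)) + 48 = 3*(-3*1) + 48 = 3*(-3) + 48 = -9 + 48 = 39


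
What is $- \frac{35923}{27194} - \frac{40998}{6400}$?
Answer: $- \frac{336201703}{43510400} \approx -7.7269$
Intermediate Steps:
$- \frac{35923}{27194} - \frac{40998}{6400} = \left(-35923\right) \frac{1}{27194} - \frac{20499}{3200} = - \frac{35923}{27194} - \frac{20499}{3200} = - \frac{336201703}{43510400}$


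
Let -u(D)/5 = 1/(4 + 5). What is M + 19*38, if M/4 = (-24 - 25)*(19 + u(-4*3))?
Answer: -26038/9 ≈ -2893.1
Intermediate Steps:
u(D) = -5/9 (u(D) = -5/(4 + 5) = -5/9)
M = -32536/9 (M = 4*((-24 - 25)*(19 - 5/9)) = 4*(-49*166/9) = 4*(-8134/9) = -32536/9 ≈ -3615.1)
M + 19*38 = -32536/9 + 19*38 = -32536/9 + 722 = -26038/9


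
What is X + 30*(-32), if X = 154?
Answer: -806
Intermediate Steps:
X + 30*(-32) = 154 + 30*(-32) = 154 - 960 = -806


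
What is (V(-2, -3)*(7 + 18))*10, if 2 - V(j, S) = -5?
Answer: 1750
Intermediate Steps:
V(j, S) = 7 (V(j, S) = 2 - 1*(-5) = 2 + 5 = 7)
(V(-2, -3)*(7 + 18))*10 = (7*(7 + 18))*10 = (7*25)*10 = 175*10 = 1750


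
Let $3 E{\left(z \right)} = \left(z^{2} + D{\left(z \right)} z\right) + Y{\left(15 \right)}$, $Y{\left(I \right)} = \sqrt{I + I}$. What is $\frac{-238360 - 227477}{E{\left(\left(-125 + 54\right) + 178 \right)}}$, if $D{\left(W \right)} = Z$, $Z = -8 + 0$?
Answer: $- \frac{4934611341}{37403873} + \frac{465837 \sqrt{30}}{37403873} \approx -131.86$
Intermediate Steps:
$Z = -8$
$D{\left(W \right)} = -8$
$Y{\left(I \right)} = \sqrt{2} \sqrt{I}$ ($Y{\left(I \right)} = \sqrt{2 I} = \sqrt{2} \sqrt{I}$)
$E{\left(z \right)} = - \frac{8 z}{3} + \frac{\sqrt{30}}{3} + \frac{z^{2}}{3}$ ($E{\left(z \right)} = \frac{\left(z^{2} - 8 z\right) + \sqrt{2} \sqrt{15}}{3} = \frac{\left(z^{2} - 8 z\right) + \sqrt{30}}{3} = \frac{\sqrt{30} + z^{2} - 8 z}{3} = - \frac{8 z}{3} + \frac{\sqrt{30}}{3} + \frac{z^{2}}{3}$)
$\frac{-238360 - 227477}{E{\left(\left(-125 + 54\right) + 178 \right)}} = \frac{-238360 - 227477}{- \frac{8 \left(\left(-125 + 54\right) + 178\right)}{3} + \frac{\sqrt{30}}{3} + \frac{\left(\left(-125 + 54\right) + 178\right)^{2}}{3}} = \frac{-238360 - 227477}{- \frac{8 \left(-71 + 178\right)}{3} + \frac{\sqrt{30}}{3} + \frac{\left(-71 + 178\right)^{2}}{3}} = - \frac{465837}{\left(- \frac{8}{3}\right) 107 + \frac{\sqrt{30}}{3} + \frac{107^{2}}{3}} = - \frac{465837}{- \frac{856}{3} + \frac{\sqrt{30}}{3} + \frac{1}{3} \cdot 11449} = - \frac{465837}{- \frac{856}{3} + \frac{\sqrt{30}}{3} + \frac{11449}{3}} = - \frac{465837}{3531 + \frac{\sqrt{30}}{3}}$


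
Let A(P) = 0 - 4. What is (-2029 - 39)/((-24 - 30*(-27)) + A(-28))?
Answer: -1034/391 ≈ -2.6445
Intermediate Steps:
A(P) = -4
(-2029 - 39)/((-24 - 30*(-27)) + A(-28)) = (-2029 - 39)/((-24 - 30*(-27)) - 4) = -2068/((-24 + 810) - 4) = -2068/(786 - 4) = -2068/782 = -2068*1/782 = -1034/391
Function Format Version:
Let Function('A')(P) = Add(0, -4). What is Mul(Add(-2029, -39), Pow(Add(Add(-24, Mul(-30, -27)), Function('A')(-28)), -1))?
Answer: Rational(-1034, 391) ≈ -2.6445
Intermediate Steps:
Function('A')(P) = -4
Mul(Add(-2029, -39), Pow(Add(Add(-24, Mul(-30, -27)), Function('A')(-28)), -1)) = Mul(Add(-2029, -39), Pow(Add(Add(-24, Mul(-30, -27)), -4), -1)) = Mul(-2068, Pow(Add(Add(-24, 810), -4), -1)) = Mul(-2068, Pow(Add(786, -4), -1)) = Mul(-2068, Pow(782, -1)) = Mul(-2068, Rational(1, 782)) = Rational(-1034, 391)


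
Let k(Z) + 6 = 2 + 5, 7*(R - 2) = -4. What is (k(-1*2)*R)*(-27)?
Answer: -270/7 ≈ -38.571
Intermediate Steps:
R = 10/7 (R = 2 + (⅐)*(-4) = 2 - 4/7 = 10/7 ≈ 1.4286)
k(Z) = 1 (k(Z) = -6 + (2 + 5) = -6 + 7 = 1)
(k(-1*2)*R)*(-27) = (1*(10/7))*(-27) = (10/7)*(-27) = -270/7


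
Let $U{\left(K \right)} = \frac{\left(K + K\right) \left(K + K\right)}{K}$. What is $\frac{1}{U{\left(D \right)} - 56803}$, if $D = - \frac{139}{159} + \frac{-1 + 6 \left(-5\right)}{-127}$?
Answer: $- \frac{20193}{1147073875} \approx -1.7604 \cdot 10^{-5}$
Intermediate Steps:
$D = - \frac{12724}{20193}$ ($D = \left(-139\right) \frac{1}{159} + \left(-1 - 30\right) \left(- \frac{1}{127}\right) = - \frac{139}{159} - - \frac{31}{127} = - \frac{139}{159} + \frac{31}{127} = - \frac{12724}{20193} \approx -0.63012$)
$U{\left(K \right)} = 4 K$ ($U{\left(K \right)} = \frac{2 K 2 K}{K} = \frac{4 K^{2}}{K} = 4 K$)
$\frac{1}{U{\left(D \right)} - 56803} = \frac{1}{4 \left(- \frac{12724}{20193}\right) - 56803} = \frac{1}{- \frac{50896}{20193} - 56803} = \frac{1}{- \frac{1147073875}{20193}} = - \frac{20193}{1147073875}$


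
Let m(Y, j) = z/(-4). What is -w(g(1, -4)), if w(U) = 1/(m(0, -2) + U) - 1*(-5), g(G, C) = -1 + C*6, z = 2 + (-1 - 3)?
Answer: -243/49 ≈ -4.9592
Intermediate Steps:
z = -2 (z = 2 - 4 = -2)
m(Y, j) = 1/2 (m(Y, j) = -2/(-4) = -2*(-1/4) = 1/2)
g(G, C) = -1 + 6*C
w(U) = 5 + 1/(1/2 + U) (w(U) = 1/(1/2 + U) - 1*(-5) = 1/(1/2 + U) + 5 = 5 + 1/(1/2 + U))
-w(g(1, -4)) = -(7 + 10*(-1 + 6*(-4)))/(1 + 2*(-1 + 6*(-4))) = -(7 + 10*(-1 - 24))/(1 + 2*(-1 - 24)) = -(7 + 10*(-25))/(1 + 2*(-25)) = -(7 - 250)/(1 - 50) = -(-243)/(-49) = -(-1)*(-243)/49 = -1*243/49 = -243/49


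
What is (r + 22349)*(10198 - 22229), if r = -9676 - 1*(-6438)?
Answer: -229924441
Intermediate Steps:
r = -3238 (r = -9676 + 6438 = -3238)
(r + 22349)*(10198 - 22229) = (-3238 + 22349)*(10198 - 22229) = 19111*(-12031) = -229924441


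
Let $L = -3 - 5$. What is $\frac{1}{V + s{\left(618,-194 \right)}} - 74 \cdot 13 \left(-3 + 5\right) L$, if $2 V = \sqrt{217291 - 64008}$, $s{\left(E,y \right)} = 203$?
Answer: $\frac{177824588}{11553} - \frac{26 \sqrt{907}}{11553} \approx 15392.0$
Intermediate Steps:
$L = -8$ ($L = -3 - 5 = -8$)
$V = \frac{13 \sqrt{907}}{2}$ ($V = \frac{\sqrt{217291 - 64008}}{2} = \frac{\sqrt{153283}}{2} = \frac{13 \sqrt{907}}{2} \approx 195.76$)
$\frac{1}{V + s{\left(618,-194 \right)}} - 74 \cdot 13 \left(-3 + 5\right) L = \frac{1}{\frac{13 \sqrt{907}}{2} + 203} - 74 \cdot 13 \left(-3 + 5\right) \left(-8\right) = \frac{1}{203 + \frac{13 \sqrt{907}}{2}} - 962 \cdot 2 \left(-8\right) = \frac{1}{203 + \frac{13 \sqrt{907}}{2}} - 962 \left(-16\right) = \frac{1}{203 + \frac{13 \sqrt{907}}{2}} - -15392 = \frac{1}{203 + \frac{13 \sqrt{907}}{2}} + 15392 = 15392 + \frac{1}{203 + \frac{13 \sqrt{907}}{2}}$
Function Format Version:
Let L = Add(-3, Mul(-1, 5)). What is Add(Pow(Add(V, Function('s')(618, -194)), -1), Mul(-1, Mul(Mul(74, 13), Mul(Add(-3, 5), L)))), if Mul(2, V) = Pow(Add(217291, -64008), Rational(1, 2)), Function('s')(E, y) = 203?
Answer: Add(Rational(177824588, 11553), Mul(Rational(-26, 11553), Pow(907, Rational(1, 2)))) ≈ 15392.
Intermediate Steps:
L = -8 (L = Add(-3, -5) = -8)
V = Mul(Rational(13, 2), Pow(907, Rational(1, 2))) (V = Mul(Rational(1, 2), Pow(Add(217291, -64008), Rational(1, 2))) = Mul(Rational(1, 2), Pow(153283, Rational(1, 2))) = Mul(Rational(1, 2), Mul(13, Pow(907, Rational(1, 2)))) = Mul(Rational(13, 2), Pow(907, Rational(1, 2))) ≈ 195.76)
Add(Pow(Add(V, Function('s')(618, -194)), -1), Mul(-1, Mul(Mul(74, 13), Mul(Add(-3, 5), L)))) = Add(Pow(Add(Mul(Rational(13, 2), Pow(907, Rational(1, 2))), 203), -1), Mul(-1, Mul(Mul(74, 13), Mul(Add(-3, 5), -8)))) = Add(Pow(Add(203, Mul(Rational(13, 2), Pow(907, Rational(1, 2)))), -1), Mul(-1, Mul(962, Mul(2, -8)))) = Add(Pow(Add(203, Mul(Rational(13, 2), Pow(907, Rational(1, 2)))), -1), Mul(-1, Mul(962, -16))) = Add(Pow(Add(203, Mul(Rational(13, 2), Pow(907, Rational(1, 2)))), -1), Mul(-1, -15392)) = Add(Pow(Add(203, Mul(Rational(13, 2), Pow(907, Rational(1, 2)))), -1), 15392) = Add(15392, Pow(Add(203, Mul(Rational(13, 2), Pow(907, Rational(1, 2)))), -1))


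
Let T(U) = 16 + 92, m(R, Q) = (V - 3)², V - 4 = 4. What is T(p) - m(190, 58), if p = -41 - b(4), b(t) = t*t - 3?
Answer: 83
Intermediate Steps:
V = 8 (V = 4 + 4 = 8)
m(R, Q) = 25 (m(R, Q) = (8 - 3)² = 5² = 25)
b(t) = -3 + t² (b(t) = t² - 3 = -3 + t²)
p = -54 (p = -41 - (-3 + 4²) = -41 - (-3 + 16) = -41 - 1*13 = -41 - 13 = -54)
T(U) = 108
T(p) - m(190, 58) = 108 - 1*25 = 108 - 25 = 83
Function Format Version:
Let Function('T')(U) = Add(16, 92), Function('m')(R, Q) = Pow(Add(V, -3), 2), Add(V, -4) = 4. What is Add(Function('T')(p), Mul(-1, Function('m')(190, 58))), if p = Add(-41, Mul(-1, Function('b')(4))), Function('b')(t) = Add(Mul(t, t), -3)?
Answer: 83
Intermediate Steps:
V = 8 (V = Add(4, 4) = 8)
Function('m')(R, Q) = 25 (Function('m')(R, Q) = Pow(Add(8, -3), 2) = Pow(5, 2) = 25)
Function('b')(t) = Add(-3, Pow(t, 2)) (Function('b')(t) = Add(Pow(t, 2), -3) = Add(-3, Pow(t, 2)))
p = -54 (p = Add(-41, Mul(-1, Add(-3, Pow(4, 2)))) = Add(-41, Mul(-1, Add(-3, 16))) = Add(-41, Mul(-1, 13)) = Add(-41, -13) = -54)
Function('T')(U) = 108
Add(Function('T')(p), Mul(-1, Function('m')(190, 58))) = Add(108, Mul(-1, 25)) = Add(108, -25) = 83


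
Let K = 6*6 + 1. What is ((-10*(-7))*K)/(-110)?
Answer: -259/11 ≈ -23.545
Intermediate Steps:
K = 37 (K = 36 + 1 = 37)
((-10*(-7))*K)/(-110) = (-10*(-7)*37)/(-110) = (70*37)*(-1/110) = 2590*(-1/110) = -259/11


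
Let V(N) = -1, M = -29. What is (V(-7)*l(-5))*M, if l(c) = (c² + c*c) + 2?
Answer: 1508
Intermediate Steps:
l(c) = 2 + 2*c² (l(c) = (c² + c²) + 2 = 2*c² + 2 = 2 + 2*c²)
(V(-7)*l(-5))*M = -(2 + 2*(-5)²)*(-29) = -(2 + 2*25)*(-29) = -(2 + 50)*(-29) = -1*52*(-29) = -52*(-29) = 1508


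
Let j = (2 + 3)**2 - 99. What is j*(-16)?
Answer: 1184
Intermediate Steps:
j = -74 (j = 5**2 - 99 = 25 - 99 = -74)
j*(-16) = -74*(-16) = 1184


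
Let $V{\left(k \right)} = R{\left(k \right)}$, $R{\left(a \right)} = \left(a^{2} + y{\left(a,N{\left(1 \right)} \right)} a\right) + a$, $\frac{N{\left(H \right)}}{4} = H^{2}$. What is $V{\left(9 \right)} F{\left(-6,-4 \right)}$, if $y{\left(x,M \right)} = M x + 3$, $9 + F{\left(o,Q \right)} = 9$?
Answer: $0$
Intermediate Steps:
$N{\left(H \right)} = 4 H^{2}$
$F{\left(o,Q \right)} = 0$ ($F{\left(o,Q \right)} = -9 + 9 = 0$)
$y{\left(x,M \right)} = 3 + M x$
$R{\left(a \right)} = a + a^{2} + a \left(3 + 4 a\right)$ ($R{\left(a \right)} = \left(a^{2} + \left(3 + 4 \cdot 1^{2} a\right) a\right) + a = \left(a^{2} + \left(3 + 4 \cdot 1 a\right) a\right) + a = \left(a^{2} + \left(3 + 4 a\right) a\right) + a = \left(a^{2} + a \left(3 + 4 a\right)\right) + a = a + a^{2} + a \left(3 + 4 a\right)$)
$V{\left(k \right)} = k \left(4 + 5 k\right)$
$V{\left(9 \right)} F{\left(-6,-4 \right)} = 9 \left(4 + 5 \cdot 9\right) 0 = 9 \left(4 + 45\right) 0 = 9 \cdot 49 \cdot 0 = 441 \cdot 0 = 0$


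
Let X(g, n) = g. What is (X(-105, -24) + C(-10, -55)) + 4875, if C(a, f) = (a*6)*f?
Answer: 8070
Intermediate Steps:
C(a, f) = 6*a*f (C(a, f) = (6*a)*f = 6*a*f)
(X(-105, -24) + C(-10, -55)) + 4875 = (-105 + 6*(-10)*(-55)) + 4875 = (-105 + 3300) + 4875 = 3195 + 4875 = 8070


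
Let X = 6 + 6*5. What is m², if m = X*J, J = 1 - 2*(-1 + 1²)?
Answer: 1296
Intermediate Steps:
X = 36 (X = 6 + 30 = 36)
J = 1 (J = 1 - 2*(-1 + 1) = 1 - 2*0 = 1 + 0 = 1)
m = 36 (m = 36*1 = 36)
m² = 36² = 1296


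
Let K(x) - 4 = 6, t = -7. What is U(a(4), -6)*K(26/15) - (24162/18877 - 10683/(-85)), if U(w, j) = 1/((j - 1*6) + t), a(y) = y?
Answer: -3886663909/30486355 ≈ -127.49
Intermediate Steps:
U(w, j) = 1/(-13 + j) (U(w, j) = 1/((j - 1*6) - 7) = 1/((j - 6) - 7) = 1/((-6 + j) - 7) = 1/(-13 + j))
K(x) = 10 (K(x) = 4 + 6 = 10)
U(a(4), -6)*K(26/15) - (24162/18877 - 10683/(-85)) = 10/(-13 - 6) - (24162/18877 - 10683/(-85)) = 10/(-19) - (24162*(1/18877) - 10683*(-1/85)) = -1/19*10 - (24162/18877 + 10683/85) = -10/19 - 1*203716761/1604545 = -10/19 - 203716761/1604545 = -3886663909/30486355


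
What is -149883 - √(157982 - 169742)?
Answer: -149883 - 28*I*√15 ≈ -1.4988e+5 - 108.44*I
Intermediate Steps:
-149883 - √(157982 - 169742) = -149883 - √(-11760) = -149883 - 28*I*√15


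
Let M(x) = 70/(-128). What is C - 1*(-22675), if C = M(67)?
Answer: 1451165/64 ≈ 22674.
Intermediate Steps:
M(x) = -35/64 (M(x) = 70*(-1/128) = -35/64)
C = -35/64 ≈ -0.54688
C - 1*(-22675) = -35/64 - 1*(-22675) = -35/64 + 22675 = 1451165/64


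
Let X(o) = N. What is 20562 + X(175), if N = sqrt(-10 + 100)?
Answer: 20562 + 3*sqrt(10) ≈ 20572.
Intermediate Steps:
N = 3*sqrt(10) (N = sqrt(90) = 3*sqrt(10) ≈ 9.4868)
X(o) = 3*sqrt(10)
20562 + X(175) = 20562 + 3*sqrt(10)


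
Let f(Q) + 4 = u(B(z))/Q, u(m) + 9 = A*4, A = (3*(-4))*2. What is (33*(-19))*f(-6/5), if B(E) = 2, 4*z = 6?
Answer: -104709/2 ≈ -52355.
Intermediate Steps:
z = 3/2 (z = (1/4)*6 = 3/2 ≈ 1.5000)
A = -24 (A = -12*2 = -24)
u(m) = -105 (u(m) = -9 - 24*4 = -9 - 96 = -105)
f(Q) = -4 - 105/Q
(33*(-19))*f(-6/5) = (33*(-19))*(-4 - 105/((-6/5))) = -627*(-4 - 105/((-6*1/5))) = -627*(-4 - 105/(-6/5)) = -627*(-4 - 105*(-5/6)) = -627*(-4 + 175/2) = -627*167/2 = -104709/2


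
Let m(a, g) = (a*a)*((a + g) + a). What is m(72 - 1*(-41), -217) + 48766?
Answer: 163687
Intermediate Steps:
m(a, g) = a**2*(g + 2*a)
m(72 - 1*(-41), -217) + 48766 = (72 - 1*(-41))**2*(-217 + 2*(72 - 1*(-41))) + 48766 = (72 + 41)**2*(-217 + 2*(72 + 41)) + 48766 = 113**2*(-217 + 2*113) + 48766 = 12769*(-217 + 226) + 48766 = 12769*9 + 48766 = 114921 + 48766 = 163687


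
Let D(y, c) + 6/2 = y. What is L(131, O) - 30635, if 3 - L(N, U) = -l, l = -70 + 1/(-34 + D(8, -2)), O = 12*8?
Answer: -890359/29 ≈ -30702.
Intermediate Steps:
D(y, c) = -3 + y
O = 96
l = -2031/29 (l = -70 + 1/(-34 + (-3 + 8)) = -70 + 1/(-34 + 5) = -70 + 1/(-29) = -70 - 1/29 = -2031/29 ≈ -70.034)
L(N, U) = -1944/29 (L(N, U) = 3 - (-1)*(-2031)/29 = 3 - 1*2031/29 = 3 - 2031/29 = -1944/29)
L(131, O) - 30635 = -1944/29 - 30635 = -890359/29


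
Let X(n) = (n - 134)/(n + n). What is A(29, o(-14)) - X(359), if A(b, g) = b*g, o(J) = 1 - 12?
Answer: -229267/718 ≈ -319.31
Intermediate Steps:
o(J) = -11
X(n) = (-134 + n)/(2*n) (X(n) = (-134 + n)/((2*n)) = (-134 + n)*(1/(2*n)) = (-134 + n)/(2*n))
A(29, o(-14)) - X(359) = 29*(-11) - (-134 + 359)/(2*359) = -319 - 225/(2*359) = -319 - 1*225/718 = -319 - 225/718 = -229267/718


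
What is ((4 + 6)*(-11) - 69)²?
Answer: 32041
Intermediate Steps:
((4 + 6)*(-11) - 69)² = (10*(-11) - 69)² = (-110 - 69)² = (-179)² = 32041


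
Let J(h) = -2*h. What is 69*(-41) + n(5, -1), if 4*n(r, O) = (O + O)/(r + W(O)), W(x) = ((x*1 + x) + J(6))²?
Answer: -1137259/402 ≈ -2829.0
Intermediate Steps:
W(x) = (-12 + 2*x)² (W(x) = ((x*1 + x) - 2*6)² = ((x + x) - 12)² = (2*x - 12)² = (-12 + 2*x)²)
n(r, O) = O/(2*(r + 4*(-6 + O)²)) (n(r, O) = ((O + O)/(r + 4*(-6 + O)²))/4 = ((2*O)/(r + 4*(-6 + O)²))/4 = (2*O/(r + 4*(-6 + O)²))/4 = O/(2*(r + 4*(-6 + O)²)))
69*(-41) + n(5, -1) = 69*(-41) + (½)*(-1)/(5 + 4*(-6 - 1)²) = -2829 + (½)*(-1)/(5 + 4*(-7)²) = -2829 + (½)*(-1)/(5 + 4*49) = -2829 + (½)*(-1)/(5 + 196) = -2829 + (½)*(-1)/201 = -2829 + (½)*(-1)*(1/201) = -2829 - 1/402 = -1137259/402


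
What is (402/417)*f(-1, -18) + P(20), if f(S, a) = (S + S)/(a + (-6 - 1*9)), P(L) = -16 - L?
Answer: -164864/4587 ≈ -35.942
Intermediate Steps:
f(S, a) = 2*S/(-15 + a) (f(S, a) = (2*S)/(a + (-6 - 9)) = (2*S)/(a - 15) = (2*S)/(-15 + a) = 2*S/(-15 + a))
(402/417)*f(-1, -18) + P(20) = (402/417)*(2*(-1)/(-15 - 18)) + (-16 - 1*20) = (402*(1/417))*(2*(-1)/(-33)) + (-16 - 20) = 134*(2*(-1)*(-1/33))/139 - 36 = (134/139)*(2/33) - 36 = 268/4587 - 36 = -164864/4587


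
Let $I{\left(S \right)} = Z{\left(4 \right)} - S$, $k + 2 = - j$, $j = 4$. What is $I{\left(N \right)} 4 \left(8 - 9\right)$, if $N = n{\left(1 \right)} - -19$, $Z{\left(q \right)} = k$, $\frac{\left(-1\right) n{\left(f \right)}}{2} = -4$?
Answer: $132$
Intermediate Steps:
$n{\left(f \right)} = 8$ ($n{\left(f \right)} = \left(-2\right) \left(-4\right) = 8$)
$k = -6$ ($k = -2 - 4 = -6$)
$Z{\left(q \right)} = -6$
$N = 27$ ($N = 8 - -19 = 8 + 19 = 27$)
$I{\left(S \right)} = -6 - S$
$I{\left(N \right)} 4 \left(8 - 9\right) = \left(-6 - 27\right) 4 \left(8 - 9\right) = \left(-6 - 27\right) 4 \left(-1\right) = \left(-33\right) \left(-4\right) = 132$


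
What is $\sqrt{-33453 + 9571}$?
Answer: $i \sqrt{23882} \approx 154.54 i$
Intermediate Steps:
$\sqrt{-33453 + 9571} = \sqrt{-23882} = i \sqrt{23882}$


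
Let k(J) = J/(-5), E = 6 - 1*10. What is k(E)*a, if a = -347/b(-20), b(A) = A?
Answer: 347/25 ≈ 13.880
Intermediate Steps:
a = 347/20 (a = -347/(-20) = -347*(-1/20) = 347/20 ≈ 17.350)
E = -4 (E = 6 - 10 = -4)
k(J) = -J/5 (k(J) = J*(-1/5) = -J/5)
k(E)*a = -1/5*(-4)*(347/20) = (4/5)*(347/20) = 347/25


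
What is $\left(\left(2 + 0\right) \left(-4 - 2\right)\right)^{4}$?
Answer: $20736$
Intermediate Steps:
$\left(\left(2 + 0\right) \left(-4 - 2\right)\right)^{4} = \left(2 \left(-6\right)\right)^{4} = \left(-12\right)^{4} = 20736$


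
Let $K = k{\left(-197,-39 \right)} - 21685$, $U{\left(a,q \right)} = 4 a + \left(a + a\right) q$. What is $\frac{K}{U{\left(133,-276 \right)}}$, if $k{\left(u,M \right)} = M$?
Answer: $\frac{5431}{18221} \approx 0.29806$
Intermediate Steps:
$U{\left(a,q \right)} = 4 a + 2 a q$
$K = -21724$ ($K = -39 - 21685 = -21724$)
$\frac{K}{U{\left(133,-276 \right)}} = - \frac{21724}{2 \cdot 133 \left(2 - 276\right)} = - \frac{21724}{2 \cdot 133 \left(-274\right)} = - \frac{21724}{-72884} = \left(-21724\right) \left(- \frac{1}{72884}\right) = \frac{5431}{18221}$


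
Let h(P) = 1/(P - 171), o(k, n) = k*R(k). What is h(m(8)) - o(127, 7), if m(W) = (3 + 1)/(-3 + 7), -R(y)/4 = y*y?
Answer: 1392900439/170 ≈ 8.1935e+6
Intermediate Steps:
R(y) = -4*y² (R(y) = -4*y*y = -4*y²)
m(W) = 1 (m(W) = 4/4 = 4*(¼) = 1)
o(k, n) = -4*k³ (o(k, n) = k*(-4*k²) = -4*k³)
h(P) = 1/(-171 + P)
h(m(8)) - o(127, 7) = 1/(-171 + 1) - (-4)*127³ = 1/(-170) - (-4)*2048383 = -1/170 - 1*(-8193532) = -1/170 + 8193532 = 1392900439/170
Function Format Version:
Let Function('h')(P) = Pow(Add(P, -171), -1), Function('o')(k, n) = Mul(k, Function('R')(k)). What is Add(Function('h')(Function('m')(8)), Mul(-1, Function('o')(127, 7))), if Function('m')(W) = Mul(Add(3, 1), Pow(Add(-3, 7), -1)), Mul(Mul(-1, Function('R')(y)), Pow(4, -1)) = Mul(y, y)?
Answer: Rational(1392900439, 170) ≈ 8.1935e+6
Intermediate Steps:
Function('R')(y) = Mul(-4, Pow(y, 2)) (Function('R')(y) = Mul(-4, Mul(y, y)) = Mul(-4, Pow(y, 2)))
Function('m')(W) = 1 (Function('m')(W) = Mul(4, Pow(4, -1)) = Mul(4, Rational(1, 4)) = 1)
Function('o')(k, n) = Mul(-4, Pow(k, 3)) (Function('o')(k, n) = Mul(k, Mul(-4, Pow(k, 2))) = Mul(-4, Pow(k, 3)))
Function('h')(P) = Pow(Add(-171, P), -1)
Add(Function('h')(Function('m')(8)), Mul(-1, Function('o')(127, 7))) = Add(Pow(Add(-171, 1), -1), Mul(-1, Mul(-4, Pow(127, 3)))) = Add(Pow(-170, -1), Mul(-1, Mul(-4, 2048383))) = Add(Rational(-1, 170), Mul(-1, -8193532)) = Add(Rational(-1, 170), 8193532) = Rational(1392900439, 170)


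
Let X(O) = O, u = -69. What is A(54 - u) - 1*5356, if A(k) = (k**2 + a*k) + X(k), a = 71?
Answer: 18629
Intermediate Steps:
A(k) = k**2 + 72*k (A(k) = (k**2 + 71*k) + k = k**2 + 72*k)
A(54 - u) - 1*5356 = (54 - 1*(-69))*(72 + (54 - 1*(-69))) - 1*5356 = (54 + 69)*(72 + (54 + 69)) - 5356 = 123*(72 + 123) - 5356 = 123*195 - 5356 = 23985 - 5356 = 18629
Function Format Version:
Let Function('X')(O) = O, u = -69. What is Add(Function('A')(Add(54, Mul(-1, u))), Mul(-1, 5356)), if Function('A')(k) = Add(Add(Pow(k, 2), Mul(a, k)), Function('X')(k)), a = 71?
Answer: 18629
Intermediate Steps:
Function('A')(k) = Add(Pow(k, 2), Mul(72, k)) (Function('A')(k) = Add(Add(Pow(k, 2), Mul(71, k)), k) = Add(Pow(k, 2), Mul(72, k)))
Add(Function('A')(Add(54, Mul(-1, u))), Mul(-1, 5356)) = Add(Mul(Add(54, Mul(-1, -69)), Add(72, Add(54, Mul(-1, -69)))), Mul(-1, 5356)) = Add(Mul(Add(54, 69), Add(72, Add(54, 69))), -5356) = Add(Mul(123, Add(72, 123)), -5356) = Add(Mul(123, 195), -5356) = Add(23985, -5356) = 18629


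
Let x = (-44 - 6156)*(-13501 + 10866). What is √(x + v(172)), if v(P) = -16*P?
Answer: 14*√83338 ≈ 4041.6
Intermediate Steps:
x = 16337000 (x = -6200*(-2635) = 16337000)
√(x + v(172)) = √(16337000 - 16*172) = √(16337000 - 2752) = √16334248 = 14*√83338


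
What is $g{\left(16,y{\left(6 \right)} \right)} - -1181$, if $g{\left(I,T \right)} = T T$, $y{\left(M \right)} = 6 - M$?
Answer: $1181$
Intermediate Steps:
$g{\left(I,T \right)} = T^{2}$
$g{\left(16,y{\left(6 \right)} \right)} - -1181 = \left(6 - 6\right)^{2} - -1181 = \left(6 - 6\right)^{2} + 1181 = 0^{2} + 1181 = 0 + 1181 = 1181$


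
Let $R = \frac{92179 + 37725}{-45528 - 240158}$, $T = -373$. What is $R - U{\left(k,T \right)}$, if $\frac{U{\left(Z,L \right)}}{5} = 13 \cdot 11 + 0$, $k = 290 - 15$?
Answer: $- \frac{102197697}{142843} \approx -715.46$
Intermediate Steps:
$k = 275$
$U{\left(Z,L \right)} = 715$ ($U{\left(Z,L \right)} = 5 \left(13 \cdot 11 + 0\right) = 5 \left(143 + 0\right) = 5 \cdot 143 = 715$)
$R = - \frac{64952}{142843}$ ($R = \frac{129904}{-285686} = 129904 \left(- \frac{1}{285686}\right) = - \frac{64952}{142843} \approx -0.45471$)
$R - U{\left(k,T \right)} = - \frac{64952}{142843} - 715 = - \frac{102197697}{142843}$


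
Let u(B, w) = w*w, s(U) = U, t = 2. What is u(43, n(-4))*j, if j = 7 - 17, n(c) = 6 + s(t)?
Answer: -640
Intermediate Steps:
n(c) = 8 (n(c) = 6 + 2 = 8)
j = -10
u(B, w) = w**2
u(43, n(-4))*j = 8**2*(-10) = 64*(-10) = -640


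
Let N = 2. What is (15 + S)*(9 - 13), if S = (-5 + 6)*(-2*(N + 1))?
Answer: -36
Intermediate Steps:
S = -6 (S = (-5 + 6)*(-2*(2 + 1)) = 1*(-2*3) = 1*(-6) = -6)
(15 + S)*(9 - 13) = (15 - 6)*(9 - 13) = 9*(-4) = -36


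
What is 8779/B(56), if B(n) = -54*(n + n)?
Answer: -8779/6048 ≈ -1.4516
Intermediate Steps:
B(n) = -108*n
8779/B(56) = 8779/((-108*56)) = 8779/(-6048) = 8779*(-1/6048) = -8779/6048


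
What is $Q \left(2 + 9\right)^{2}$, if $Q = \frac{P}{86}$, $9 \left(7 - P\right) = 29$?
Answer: $\frac{2057}{387} \approx 5.3152$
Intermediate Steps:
$P = \frac{34}{9}$ ($P = 7 - \frac{29}{9} = \frac{34}{9} \approx 3.7778$)
$Q = \frac{17}{387}$ ($Q = \frac{34}{9 \cdot 86} = \frac{34}{9} \cdot \frac{1}{86} = \frac{17}{387} \approx 0.043928$)
$Q \left(2 + 9\right)^{2} = \frac{17 \left(2 + 9\right)^{2}}{387} = \frac{17 \cdot 11^{2}}{387} = \frac{17}{387} \cdot 121 = \frac{2057}{387}$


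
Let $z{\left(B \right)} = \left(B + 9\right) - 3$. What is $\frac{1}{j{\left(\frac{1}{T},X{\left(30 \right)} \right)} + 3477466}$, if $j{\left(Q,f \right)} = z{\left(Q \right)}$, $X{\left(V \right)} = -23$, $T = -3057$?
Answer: $\frac{3057}{10630631903} \approx 2.8757 \cdot 10^{-7}$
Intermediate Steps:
$z{\left(B \right)} = 6 + B$ ($z{\left(B \right)} = \left(9 + B\right) - 3 = 6 + B$)
$j{\left(Q,f \right)} = 6 + Q$
$\frac{1}{j{\left(\frac{1}{T},X{\left(30 \right)} \right)} + 3477466} = \frac{1}{\left(6 + \frac{1}{-3057}\right) + 3477466} = \frac{1}{\left(6 - \frac{1}{3057}\right) + 3477466} = \frac{1}{\frac{18341}{3057} + 3477466} = \frac{1}{\frac{10630631903}{3057}} = \frac{3057}{10630631903}$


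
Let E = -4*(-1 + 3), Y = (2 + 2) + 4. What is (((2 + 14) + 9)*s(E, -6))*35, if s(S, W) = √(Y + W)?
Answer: 875*√2 ≈ 1237.4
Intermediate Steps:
Y = 8 (Y = 4 + 4 = 8)
E = -8 (E = -4*2 = -8)
s(S, W) = √(8 + W)
(((2 + 14) + 9)*s(E, -6))*35 = (((2 + 14) + 9)*√(8 - 6))*35 = ((16 + 9)*√2)*35 = (25*√2)*35 = 875*√2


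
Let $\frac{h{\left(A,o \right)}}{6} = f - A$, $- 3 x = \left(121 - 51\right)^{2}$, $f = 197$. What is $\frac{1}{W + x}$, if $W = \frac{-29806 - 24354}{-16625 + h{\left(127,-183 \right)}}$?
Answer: $- \frac{9723}{15848404} \approx -0.0006135$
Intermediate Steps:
$x = - \frac{4900}{3}$ ($x = - \frac{\left(121 - 51\right)^{2}}{3} = - \frac{70^{2}}{3} = \left(- \frac{1}{3}\right) 4900 = - \frac{4900}{3} \approx -1633.3$)
$h{\left(A,o \right)} = 1182 - 6 A$ ($h{\left(A,o \right)} = 6 \left(197 - A\right) = 1182 - 6 A$)
$W = \frac{10832}{3241}$ ($W = \frac{-29806 - 24354}{-16625 + \left(1182 - 762\right)} = - \frac{54160}{-16625 + \left(1182 - 762\right)} = - \frac{54160}{-16625 + 420} = - \frac{54160}{-16205} = \left(-54160\right) \left(- \frac{1}{16205}\right) = \frac{10832}{3241} \approx 3.3422$)
$\frac{1}{W + x} = \frac{1}{\frac{10832}{3241} - \frac{4900}{3}} = \frac{1}{- \frac{15848404}{9723}} = - \frac{9723}{15848404}$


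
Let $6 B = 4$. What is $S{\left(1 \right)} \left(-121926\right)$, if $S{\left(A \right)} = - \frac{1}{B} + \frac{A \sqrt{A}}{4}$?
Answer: $\frac{304815}{2} \approx 1.5241 \cdot 10^{5}$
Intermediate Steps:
$B = \frac{2}{3}$ ($B = \frac{1}{6} \cdot 4 = \frac{2}{3} \approx 0.66667$)
$S{\left(A \right)} = - \frac{3}{2} + \frac{A^{\frac{3}{2}}}{4}$ ($S{\left(A \right)} = - \frac{1}{\frac{2}{3}} + \frac{A \sqrt{A}}{4} = \left(-1\right) \frac{3}{2} + A^{\frac{3}{2}} \cdot \frac{1}{4} = - \frac{3}{2} + \frac{A^{\frac{3}{2}}}{4}$)
$S{\left(1 \right)} \left(-121926\right) = \left(- \frac{3}{2} + \frac{1^{\frac{3}{2}}}{4}\right) \left(-121926\right) = \left(- \frac{3}{2} + \frac{1}{4} \cdot 1\right) \left(-121926\right) = \left(- \frac{3}{2} + \frac{1}{4}\right) \left(-121926\right) = \left(- \frac{5}{4}\right) \left(-121926\right) = \frac{304815}{2}$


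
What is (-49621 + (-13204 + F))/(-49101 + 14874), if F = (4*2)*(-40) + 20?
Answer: 63125/34227 ≈ 1.8443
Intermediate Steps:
F = -300 (F = 8*(-40) + 20 = -320 + 20 = -300)
(-49621 + (-13204 + F))/(-49101 + 14874) = (-49621 + (-13204 - 300))/(-49101 + 14874) = (-49621 - 13504)/(-34227) = -63125*(-1/34227) = 63125/34227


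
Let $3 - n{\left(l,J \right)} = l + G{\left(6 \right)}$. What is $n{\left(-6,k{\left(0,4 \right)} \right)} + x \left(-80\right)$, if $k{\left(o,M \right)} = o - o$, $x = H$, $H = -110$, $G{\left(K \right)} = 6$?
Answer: $8803$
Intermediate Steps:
$x = -110$
$k{\left(o,M \right)} = 0$
$n{\left(l,J \right)} = -3 - l$ ($n{\left(l,J \right)} = 3 - \left(l + 6\right) = 3 - \left(6 + l\right) = -3 - l$)
$n{\left(-6,k{\left(0,4 \right)} \right)} + x \left(-80\right) = \left(-3 - -6\right) - -8800 = \left(-3 + 6\right) + 8800 = 3 + 8800 = 8803$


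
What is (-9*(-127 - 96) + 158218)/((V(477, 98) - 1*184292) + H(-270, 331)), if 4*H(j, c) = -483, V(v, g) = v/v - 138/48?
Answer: -44200/50873 ≈ -0.86883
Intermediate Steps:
V(v, g) = -15/8 (V(v, g) = 1 - 138*1/48 = 1 - 23/8 = -15/8)
H(j, c) = -483/4 (H(j, c) = (¼)*(-483) = -483/4)
(-9*(-127 - 96) + 158218)/((V(477, 98) - 1*184292) + H(-270, 331)) = (-9*(-127 - 96) + 158218)/((-15/8 - 1*184292) - 483/4) = (-9*(-223) + 158218)/((-15/8 - 184292) - 483/4) = (2007 + 158218)/(-1474351/8 - 483/4) = 160225/(-1475317/8) = 160225*(-8/1475317) = -44200/50873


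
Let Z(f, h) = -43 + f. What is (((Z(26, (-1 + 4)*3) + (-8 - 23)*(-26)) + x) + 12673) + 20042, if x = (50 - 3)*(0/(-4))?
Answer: 33504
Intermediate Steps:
x = 0 (x = 47*(0*(-1/4)) = 47*0 = 0)
(((Z(26, (-1 + 4)*3) + (-8 - 23)*(-26)) + x) + 12673) + 20042 = ((((-43 + 26) + (-8 - 23)*(-26)) + 0) + 12673) + 20042 = (((-17 - 31*(-26)) + 0) + 12673) + 20042 = (((-17 + 806) + 0) + 12673) + 20042 = ((789 + 0) + 12673) + 20042 = (789 + 12673) + 20042 = 13462 + 20042 = 33504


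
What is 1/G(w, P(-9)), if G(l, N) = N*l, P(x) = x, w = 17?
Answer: -1/153 ≈ -0.0065359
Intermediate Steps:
1/G(w, P(-9)) = 1/(-9*17) = 1/(-153) = -1/153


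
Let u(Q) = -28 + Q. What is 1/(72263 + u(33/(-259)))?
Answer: 259/18708832 ≈ 1.3844e-5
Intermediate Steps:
1/(72263 + u(33/(-259))) = 1/(72263 + (-28 + 33/(-259))) = 1/(72263 + (-28 + 33*(-1/259))) = 1/(72263 + (-28 - 33/259)) = 1/(72263 - 7285/259) = 1/(18708832/259) = 259/18708832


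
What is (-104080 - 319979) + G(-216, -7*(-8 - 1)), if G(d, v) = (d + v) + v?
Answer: -424149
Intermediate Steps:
G(d, v) = d + 2*v
(-104080 - 319979) + G(-216, -7*(-8 - 1)) = (-104080 - 319979) + (-216 + 2*(-7*(-8 - 1))) = -424059 + (-216 + 2*(-7*(-9))) = -424059 + (-216 + 2*63) = -424059 + (-216 + 126) = -424059 - 90 = -424149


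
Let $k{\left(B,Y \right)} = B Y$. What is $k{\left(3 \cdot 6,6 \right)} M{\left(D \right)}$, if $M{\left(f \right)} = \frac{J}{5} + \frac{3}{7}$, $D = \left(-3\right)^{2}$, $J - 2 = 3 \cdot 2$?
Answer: $\frac{7668}{35} \approx 219.09$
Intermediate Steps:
$J = 8$ ($J = 2 + 3 \cdot 2 = 2 + 6 = 8$)
$D = 9$
$M{\left(f \right)} = \frac{71}{35}$ ($M{\left(f \right)} = \frac{8}{5} + \frac{3}{7} = \frac{71}{35}$)
$k{\left(3 \cdot 6,6 \right)} M{\left(D \right)} = 3 \cdot 6 \cdot 6 \cdot \frac{71}{35} = 18 \cdot 6 \cdot \frac{71}{35} = 108 \cdot \frac{71}{35} = \frac{7668}{35}$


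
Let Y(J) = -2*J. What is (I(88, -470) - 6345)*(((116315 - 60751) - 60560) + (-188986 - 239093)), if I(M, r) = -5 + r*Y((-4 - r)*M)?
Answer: -16691217197750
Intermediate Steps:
I(M, r) = -5 - 2*M*r*(-4 - r) (I(M, r) = -5 + r*(-2*(-4 - r)*M) = -5 + r*(-2*M*(-4 - r)) = -5 - 2*M*r*(-4 - r))
(I(88, -470) - 6345)*(((116315 - 60751) - 60560) + (-188986 - 239093)) = ((-5 + 2*88*(-470)*(4 - 470)) - 6345)*(((116315 - 60751) - 60560) + (-188986 - 239093)) = ((-5 + 2*88*(-470)*(-466)) - 6345)*((55564 - 60560) - 428079) = ((-5 + 38547520) - 6345)*(-4996 - 428079) = (38547515 - 6345)*(-433075) = 38541170*(-433075) = -16691217197750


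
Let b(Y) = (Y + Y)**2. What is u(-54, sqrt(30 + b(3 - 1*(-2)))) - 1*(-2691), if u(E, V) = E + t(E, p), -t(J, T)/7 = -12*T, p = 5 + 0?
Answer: 3057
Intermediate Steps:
p = 5
t(J, T) = 84*T (t(J, T) = -(-84)*T = 84*T)
b(Y) = 4*Y**2 (b(Y) = (2*Y)**2 = 4*Y**2)
u(E, V) = 420 + E (u(E, V) = E + 84*5 = E + 420 = 420 + E)
u(-54, sqrt(30 + b(3 - 1*(-2)))) - 1*(-2691) = (420 - 54) - 1*(-2691) = 366 + 2691 = 3057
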